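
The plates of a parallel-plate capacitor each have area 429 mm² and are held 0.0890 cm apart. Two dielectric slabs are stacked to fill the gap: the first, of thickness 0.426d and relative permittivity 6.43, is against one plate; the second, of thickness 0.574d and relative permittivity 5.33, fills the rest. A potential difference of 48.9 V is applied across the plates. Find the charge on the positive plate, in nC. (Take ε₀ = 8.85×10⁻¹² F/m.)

A = 429 mm² = 4.29×10⁻⁴ m².
Stacked slabs ⇒ two capacitors in series, each with the full plate area.
C₁ = κ₁ε₀A/d₁ = 6.43 × 8.85×10⁻¹² × 4.29×10⁻⁴ / 3.79×10⁻⁴ = 6.44×10⁻¹¹ F.
C₂ = κ₂ε₀A/d₂ = 5.33 × 8.85×10⁻¹² × 4.29×10⁻⁴ / 5.11×10⁻⁴ = 3.96×10⁻¹¹ F.
C = (1/C₁ + 1/C₂)⁻¹ = 2.45×10⁻¹¹ F.
Q = CV = 2.45×10⁻¹¹ × 48.9 = 1.20×10⁻⁹ C.

1.20 nC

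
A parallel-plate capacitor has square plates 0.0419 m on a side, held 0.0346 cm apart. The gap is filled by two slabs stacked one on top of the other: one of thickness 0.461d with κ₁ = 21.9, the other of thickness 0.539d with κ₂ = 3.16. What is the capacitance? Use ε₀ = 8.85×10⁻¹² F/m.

234 pF

A = (0.0419 m)² = 1.76×10⁻³ m².
Stacked slabs ⇒ two capacitors in series, each with the full plate area.
C₁ = κ₁ε₀A/d₁ = 21.9 × 8.85×10⁻¹² × 1.76×10⁻³ / 1.60×10⁻⁴ = 2.13×10⁻⁹ F.
C₂ = κ₂ε₀A/d₂ = 3.16 × 8.85×10⁻¹² × 1.76×10⁻³ / 1.86×10⁻⁴ = 2.63×10⁻¹⁰ F.
C = (1/C₁ + 1/C₂)⁻¹ = 2.34×10⁻¹⁰ F.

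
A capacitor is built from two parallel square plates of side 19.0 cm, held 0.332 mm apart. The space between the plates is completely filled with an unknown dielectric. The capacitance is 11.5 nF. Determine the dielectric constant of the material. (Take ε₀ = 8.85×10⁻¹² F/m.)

A = (19.0 cm)² = 3.61×10⁻² m².
κ = Cd/(ε₀A) = 1.15×10⁻⁸ × 3.32×10⁻⁴ / (8.85×10⁻¹² × 3.61×10⁻²) = 12.0.

12.0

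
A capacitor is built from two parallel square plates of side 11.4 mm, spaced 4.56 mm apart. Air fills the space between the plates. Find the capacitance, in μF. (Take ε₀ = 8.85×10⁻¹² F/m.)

A = (11.4 mm)² = 1.30×10⁻⁴ m².
C = ε₀A/d = 8.85×10⁻¹² × 1.30×10⁻⁴ / 4.56×10⁻³ = 2.52×10⁻¹³ F.

C ≈ 2.52×10⁻⁷ μF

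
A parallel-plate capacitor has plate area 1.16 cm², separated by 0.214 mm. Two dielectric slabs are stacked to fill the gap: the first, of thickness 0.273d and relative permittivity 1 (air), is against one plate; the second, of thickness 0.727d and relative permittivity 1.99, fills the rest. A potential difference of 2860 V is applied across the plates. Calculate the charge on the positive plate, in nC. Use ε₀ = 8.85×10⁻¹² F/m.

Q ≈ 21.5 nC

A = 1.16 cm² = 1.16×10⁻⁴ m².
Stacked slabs ⇒ two capacitors in series, each with the full plate area.
C₁ = κ₁ε₀A/d₁ = 1.00 × 8.85×10⁻¹² × 1.16×10⁻⁴ / 5.84×10⁻⁵ = 1.76×10⁻¹¹ F.
C₂ = κ₂ε₀A/d₂ = 1.99 × 8.85×10⁻¹² × 1.16×10⁻⁴ / 1.56×10⁻⁴ = 1.31×10⁻¹¹ F.
C = (1/C₁ + 1/C₂)⁻¹ = 7.52×10⁻¹² F.
Q = CV = 7.52×10⁻¹² × 2860 = 2.15×10⁻⁸ C.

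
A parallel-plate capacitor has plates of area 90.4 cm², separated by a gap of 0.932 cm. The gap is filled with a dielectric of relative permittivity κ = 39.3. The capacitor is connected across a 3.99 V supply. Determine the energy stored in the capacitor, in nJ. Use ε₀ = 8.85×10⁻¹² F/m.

U ≈ 2.69 nJ

A = 90.4 cm² = 9.04×10⁻³ m².
C = κε₀A/d = 39.3 × 8.85×10⁻¹² × 9.04×10⁻³ / 9.32×10⁻³ = 3.37×10⁻¹⁰ F.
U = ½CV² = ½ × 3.37×10⁻¹⁰ × (3.99)² = 2.69×10⁻⁹ J.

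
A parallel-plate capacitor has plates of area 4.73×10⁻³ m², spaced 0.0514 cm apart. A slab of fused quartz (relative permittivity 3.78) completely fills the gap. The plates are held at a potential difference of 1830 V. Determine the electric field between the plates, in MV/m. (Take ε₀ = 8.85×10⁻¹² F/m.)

E = V/d = 1830 / 5.14×10⁻⁴ = 3.56×10⁶ V/m.

E ≈ 3.56 MV/m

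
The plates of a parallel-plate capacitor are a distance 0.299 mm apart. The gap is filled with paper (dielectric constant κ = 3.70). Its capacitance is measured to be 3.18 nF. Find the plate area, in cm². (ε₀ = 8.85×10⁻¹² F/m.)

290 cm²

A = Cd/(κε₀) = 3.18×10⁻⁹ × 2.99×10⁻⁴ / (3.70 × 8.85×10⁻¹²) = 2.90×10⁻² m².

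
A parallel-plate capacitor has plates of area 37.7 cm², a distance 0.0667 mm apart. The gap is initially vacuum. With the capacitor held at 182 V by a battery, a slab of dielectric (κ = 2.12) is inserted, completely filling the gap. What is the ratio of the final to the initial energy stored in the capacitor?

Battery connected ⇒ V is held fixed.
C₂ = 2.12 C₁ and U = ½CV², so U₂/U₁ = C₂/C₁ = 2.12.

U₂/U₁ ≈ 2.12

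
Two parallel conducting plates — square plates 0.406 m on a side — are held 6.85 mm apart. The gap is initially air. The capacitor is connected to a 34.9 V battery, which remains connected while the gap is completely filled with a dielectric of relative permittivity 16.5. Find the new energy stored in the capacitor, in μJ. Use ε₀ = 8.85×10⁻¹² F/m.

2.14 μJ

A = (0.406 m)² = 0.165 m².
Initially C₁ = ε₀A/d = 8.85×10⁻¹² × 0.165 / 6.85×10⁻³ = 2.13×10⁻¹⁰ F.
U₁ = 1.30×10⁻⁷ J.
Battery connected ⇒ V is held fixed. C₂ = 16.5 C₁ and U = ½CV², so U₂/U₁ = C₂/C₁ = 16.5.
U₂ = 16.5 × 1.30×10⁻⁷ = 2.14×10⁻⁶ J.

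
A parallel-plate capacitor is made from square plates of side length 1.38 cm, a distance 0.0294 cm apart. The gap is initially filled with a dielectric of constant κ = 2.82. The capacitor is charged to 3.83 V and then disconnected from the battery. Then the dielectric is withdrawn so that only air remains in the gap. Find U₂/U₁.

2.82

Isolated ⇒ Q is held fixed.
C₂ = 0.355 C₁ and U = Q²/(2C), so U₂/U₁ = C₁/C₂ = 2.82.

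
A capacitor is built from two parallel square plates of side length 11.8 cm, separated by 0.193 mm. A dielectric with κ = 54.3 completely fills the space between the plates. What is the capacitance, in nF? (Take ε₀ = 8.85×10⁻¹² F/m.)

34.7 nF

A = (11.8 cm)² = 1.39×10⁻² m².
C = κε₀A/d = 54.3 × 8.85×10⁻¹² × 1.39×10⁻² / 1.93×10⁻⁴ = 3.47×10⁻⁸ F.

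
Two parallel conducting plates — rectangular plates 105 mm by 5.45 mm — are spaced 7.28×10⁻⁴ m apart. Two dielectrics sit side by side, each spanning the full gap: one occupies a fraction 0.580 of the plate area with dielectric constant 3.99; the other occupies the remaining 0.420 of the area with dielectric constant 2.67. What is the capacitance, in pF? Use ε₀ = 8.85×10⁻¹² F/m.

A = 105 × 5.45 mm² = 5.72×10⁻⁴ m².
Side-by-side slabs ⇒ two capacitors in parallel, each spanning the full gap.
C₁ = κ₁ε₀A₁/d = 3.99 × 8.85×10⁻¹² × 3.32×10⁻⁴ / 7.28×10⁻⁴ = 1.61×10⁻¹¹ F.
C₂ = κ₂ε₀A₂/d = 2.67 × 8.85×10⁻¹² × 2.40×10⁻⁴ / 7.28×10⁻⁴ = 7.80×10⁻¹² F.
C = C₁ + C₂ = 2.39×10⁻¹¹ F.

C ≈ 23.9 pF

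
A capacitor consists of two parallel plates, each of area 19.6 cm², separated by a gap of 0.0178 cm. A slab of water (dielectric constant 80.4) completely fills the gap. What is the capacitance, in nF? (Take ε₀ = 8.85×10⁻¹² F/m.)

A = 19.6 cm² = 1.96×10⁻³ m².
C = κε₀A/d = 80.4 × 8.85×10⁻¹² × 1.96×10⁻³ / 1.78×10⁻⁴ = 7.83×10⁻⁹ F.

C ≈ 7.83 nF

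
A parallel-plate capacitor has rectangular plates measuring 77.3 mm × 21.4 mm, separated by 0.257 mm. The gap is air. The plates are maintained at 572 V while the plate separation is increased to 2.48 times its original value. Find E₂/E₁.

0.403

Battery connected ⇒ V is held fixed.
E = V/d, so E₂/E₁ = d₁/d₂ = 0.403.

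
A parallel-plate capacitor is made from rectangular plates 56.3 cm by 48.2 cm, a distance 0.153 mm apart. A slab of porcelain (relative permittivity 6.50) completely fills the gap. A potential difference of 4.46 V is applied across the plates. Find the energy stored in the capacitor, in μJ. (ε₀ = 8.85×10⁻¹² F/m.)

A = 56.3 × 48.2 cm² = 0.271 m².
C = κε₀A/d = 6.50 × 8.85×10⁻¹² × 0.271 / 1.53×10⁻⁴ = 1.02×10⁻⁷ F.
U = ½CV² = ½ × 1.02×10⁻⁷ × (4.46)² = 1.01×10⁻⁶ J.

U ≈ 1.01 μJ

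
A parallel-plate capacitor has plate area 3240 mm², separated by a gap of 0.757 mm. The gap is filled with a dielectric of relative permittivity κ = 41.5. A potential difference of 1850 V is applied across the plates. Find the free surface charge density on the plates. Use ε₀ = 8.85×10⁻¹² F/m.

σ ≈ 89.8 nC/cm²

A = 3240 mm² = 3.24×10⁻³ m².
C = κε₀A/d = 41.5 × 8.85×10⁻¹² × 3.24×10⁻³ / 7.57×10⁻⁴ = 1.57×10⁻⁹ F.
σ = Q/A = CV/A = 1.57×10⁻⁹ × 1850 / 3.24×10⁻³ = 8.98×10⁻⁴ C/m².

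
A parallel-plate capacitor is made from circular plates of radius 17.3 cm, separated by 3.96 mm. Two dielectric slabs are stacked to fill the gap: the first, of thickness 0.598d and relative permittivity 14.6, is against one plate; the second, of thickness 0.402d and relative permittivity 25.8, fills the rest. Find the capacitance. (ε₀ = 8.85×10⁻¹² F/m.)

C ≈ 3.72 nF

A = π(17.3 cm)² = 9.40×10⁻² m².
Stacked slabs ⇒ two capacitors in series, each with the full plate area.
C₁ = κ₁ε₀A/d₁ = 14.6 × 8.85×10⁻¹² × 9.40×10⁻² / 2.37×10⁻³ = 5.13×10⁻⁹ F.
C₂ = κ₂ε₀A/d₂ = 25.8 × 8.85×10⁻¹² × 9.40×10⁻² / 1.59×10⁻³ = 1.35×10⁻⁸ F.
C = (1/C₁ + 1/C₂)⁻¹ = 3.72×10⁻⁹ F.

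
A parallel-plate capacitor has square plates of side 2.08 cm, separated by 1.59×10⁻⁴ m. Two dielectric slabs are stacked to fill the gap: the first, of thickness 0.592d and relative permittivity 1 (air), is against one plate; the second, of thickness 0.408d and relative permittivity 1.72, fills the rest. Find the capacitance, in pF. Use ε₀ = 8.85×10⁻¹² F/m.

29.0 pF

A = (2.08 cm)² = 4.33×10⁻⁴ m².
Stacked slabs ⇒ two capacitors in series, each with the full plate area.
C₁ = κ₁ε₀A/d₁ = 1.00 × 8.85×10⁻¹² × 4.33×10⁻⁴ / 9.41×10⁻⁵ = 4.07×10⁻¹¹ F.
C₂ = κ₂ε₀A/d₂ = 1.72 × 8.85×10⁻¹² × 4.33×10⁻⁴ / 6.49×10⁻⁵ = 1.02×10⁻¹⁰ F.
C = (1/C₁ + 1/C₂)⁻¹ = 2.90×10⁻¹¹ F.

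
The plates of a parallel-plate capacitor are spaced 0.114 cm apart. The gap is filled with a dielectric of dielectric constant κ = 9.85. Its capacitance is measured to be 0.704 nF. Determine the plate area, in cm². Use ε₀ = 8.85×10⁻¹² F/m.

A ≈ 92.1 cm²

A = Cd/(κε₀) = 7.04×10⁻¹⁰ × 1.14×10⁻³ / (9.85 × 8.85×10⁻¹²) = 9.21×10⁻³ m².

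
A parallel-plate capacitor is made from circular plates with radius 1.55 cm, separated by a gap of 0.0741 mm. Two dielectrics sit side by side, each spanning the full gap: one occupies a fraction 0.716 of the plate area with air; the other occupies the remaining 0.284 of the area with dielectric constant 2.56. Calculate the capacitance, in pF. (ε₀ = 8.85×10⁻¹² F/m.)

C ≈ 130 pF

A = π(1.55 cm)² = 7.55×10⁻⁴ m².
Side-by-side slabs ⇒ two capacitors in parallel, each spanning the full gap.
C₁ = κ₁ε₀A₁/d = 1.00 × 8.85×10⁻¹² × 5.40×10⁻⁴ / 7.41×10⁻⁵ = 6.45×10⁻¹¹ F.
C₂ = κ₂ε₀A₂/d = 2.56 × 8.85×10⁻¹² × 2.14×10⁻⁴ / 7.41×10⁻⁵ = 6.55×10⁻¹¹ F.
C = C₁ + C₂ = 1.30×10⁻¹⁰ F.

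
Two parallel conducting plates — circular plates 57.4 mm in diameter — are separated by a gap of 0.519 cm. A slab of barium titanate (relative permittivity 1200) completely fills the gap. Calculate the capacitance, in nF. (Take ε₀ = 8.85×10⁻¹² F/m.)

5.30 nF

A = π(57.4/2 mm)² = 2.59×10⁻³ m².
C = κε₀A/d = 1200 × 8.85×10⁻¹² × 2.59×10⁻³ / 5.19×10⁻³ = 5.30×10⁻⁹ F.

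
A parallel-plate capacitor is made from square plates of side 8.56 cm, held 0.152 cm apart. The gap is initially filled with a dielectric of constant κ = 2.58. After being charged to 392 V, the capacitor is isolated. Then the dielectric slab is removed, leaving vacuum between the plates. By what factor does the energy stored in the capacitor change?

Isolated ⇒ Q is held fixed.
C₂ = 0.388 C₁ and U = Q²/(2C), so U₂/U₁ = C₁/C₂ = 2.58.

2.58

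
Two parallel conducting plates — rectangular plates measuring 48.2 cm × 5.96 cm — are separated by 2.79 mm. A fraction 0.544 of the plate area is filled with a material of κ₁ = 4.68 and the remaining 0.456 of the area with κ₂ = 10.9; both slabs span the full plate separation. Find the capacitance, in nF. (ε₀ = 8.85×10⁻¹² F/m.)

A = 48.2 × 5.96 cm² = 2.87×10⁻² m².
Side-by-side slabs ⇒ two capacitors in parallel, each spanning the full gap.
C₁ = κ₁ε₀A₁/d = 4.68 × 8.85×10⁻¹² × 1.56×10⁻² / 2.79×10⁻³ = 2.32×10⁻¹⁰ F.
C₂ = κ₂ε₀A₂/d = 10.9 × 8.85×10⁻¹² × 1.31×10⁻² / 2.79×10⁻³ = 4.53×10⁻¹⁰ F.
C = C₁ + C₂ = 6.85×10⁻¹⁰ F.

0.685 nF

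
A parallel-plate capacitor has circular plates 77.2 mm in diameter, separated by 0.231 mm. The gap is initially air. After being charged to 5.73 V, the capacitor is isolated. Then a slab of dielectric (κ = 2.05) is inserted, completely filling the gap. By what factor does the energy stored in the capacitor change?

0.488

Isolated ⇒ Q is held fixed.
C₂ = 2.05 C₁ and U = Q²/(2C), so U₂/U₁ = C₁/C₂ = 0.488.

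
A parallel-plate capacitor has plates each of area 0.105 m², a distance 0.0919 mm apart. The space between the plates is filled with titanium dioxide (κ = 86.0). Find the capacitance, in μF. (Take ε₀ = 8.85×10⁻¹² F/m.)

C = κε₀A/d = 86.0 × 8.85×10⁻¹² × 0.105 / 9.19×10⁻⁵ = 8.70×10⁻⁷ F.

C ≈ 0.870 μF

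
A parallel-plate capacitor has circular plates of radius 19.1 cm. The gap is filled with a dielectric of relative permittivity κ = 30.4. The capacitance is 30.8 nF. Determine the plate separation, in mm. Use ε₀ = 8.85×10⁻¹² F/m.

A = π(19.1 cm)² = 0.115 m².
d = κε₀A/C = 30.4 × 8.85×10⁻¹² × 0.115 / 3.08×10⁻⁸ = 1.00×10⁻³ m.

d ≈ 1.00 mm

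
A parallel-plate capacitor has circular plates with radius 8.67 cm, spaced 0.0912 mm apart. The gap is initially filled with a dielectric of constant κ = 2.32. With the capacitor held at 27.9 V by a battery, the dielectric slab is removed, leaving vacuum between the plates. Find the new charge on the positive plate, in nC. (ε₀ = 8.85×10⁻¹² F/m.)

A = π(8.67 cm)² = 2.36×10⁻² m².
Initially C₁ = κε₀A/d = 2.32 × 8.85×10⁻¹² × 2.36×10⁻² / 9.12×10⁻⁵ = 5.32×10⁻⁹ F.
Q₁ = 1.48×10⁻⁷ C.
Battery connected ⇒ V is held fixed. C₂ = 0.431 C₁ and Q = CV, so Q₂/Q₁ = C₂/C₁ = 0.431.
Q₂ = 0.431 × 1.48×10⁻⁷ = 6.39×10⁻⁸ C.

63.9 nC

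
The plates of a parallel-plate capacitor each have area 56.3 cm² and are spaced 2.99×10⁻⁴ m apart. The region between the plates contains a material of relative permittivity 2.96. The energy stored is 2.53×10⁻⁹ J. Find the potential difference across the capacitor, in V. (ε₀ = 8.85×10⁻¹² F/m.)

A = 56.3 cm² = 5.63×10⁻³ m².
C = κε₀A/d = 2.96 × 8.85×10⁻¹² × 5.63×10⁻³ / 2.99×10⁻⁴ = 4.93×10⁻¹⁰ F.
V = √(2U/C) = √(2 × 2.53×10⁻⁹ / 4.93×10⁻¹⁰) = 3.20 V.

3.20 V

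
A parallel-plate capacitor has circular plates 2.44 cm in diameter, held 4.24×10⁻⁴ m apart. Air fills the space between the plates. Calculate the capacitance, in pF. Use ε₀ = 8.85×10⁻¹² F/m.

A = π(2.44/2 cm)² = 4.68×10⁻⁴ m².
C = ε₀A/d = 8.85×10⁻¹² × 4.68×10⁻⁴ / 4.24×10⁻⁴ = 9.76×10⁻¹² F.

9.76 pF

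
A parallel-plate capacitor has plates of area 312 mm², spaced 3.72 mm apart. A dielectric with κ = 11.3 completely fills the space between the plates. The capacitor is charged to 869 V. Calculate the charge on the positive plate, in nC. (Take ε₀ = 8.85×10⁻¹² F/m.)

A = 312 mm² = 3.12×10⁻⁴ m².
C = κε₀A/d = 11.3 × 8.85×10⁻¹² × 3.12×10⁻⁴ / 3.72×10⁻³ = 8.39×10⁻¹² F.
Q = CV = 8.39×10⁻¹² × 869 = 7.29×10⁻⁹ C.

Q ≈ 7.29 nC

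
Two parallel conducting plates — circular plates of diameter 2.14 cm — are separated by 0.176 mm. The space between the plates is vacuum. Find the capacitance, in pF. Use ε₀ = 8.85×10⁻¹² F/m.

C ≈ 18.1 pF

A = π(2.14/2 cm)² = 3.60×10⁻⁴ m².
C = ε₀A/d = 8.85×10⁻¹² × 3.60×10⁻⁴ / 1.76×10⁻⁴ = 1.81×10⁻¹¹ F.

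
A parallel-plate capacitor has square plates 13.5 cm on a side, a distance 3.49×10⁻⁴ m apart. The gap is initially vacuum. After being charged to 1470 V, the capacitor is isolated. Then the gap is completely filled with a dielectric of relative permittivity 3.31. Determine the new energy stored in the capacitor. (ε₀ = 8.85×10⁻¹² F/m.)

A = (13.5 cm)² = 1.82×10⁻² m².
Initially C₁ = ε₀A/d = 8.85×10⁻¹² × 1.82×10⁻² / 3.49×10⁻⁴ = 4.62×10⁻¹⁰ F.
U₁ = 4.99×10⁻⁴ J.
Isolated ⇒ Q is held fixed. C₂ = 3.31 C₁ and U = Q²/(2C), so U₂/U₁ = C₁/C₂ = 0.302.
U₂ = 0.302 × 4.99×10⁻⁴ = 1.51×10⁻⁴ J.

U ≈ 151 μJ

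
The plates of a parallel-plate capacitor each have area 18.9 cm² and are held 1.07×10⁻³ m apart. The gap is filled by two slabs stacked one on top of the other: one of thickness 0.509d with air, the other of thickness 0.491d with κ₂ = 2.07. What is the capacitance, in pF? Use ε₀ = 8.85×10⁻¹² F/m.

A = 18.9 cm² = 1.89×10⁻³ m².
Stacked slabs ⇒ two capacitors in series, each with the full plate area.
C₁ = κ₁ε₀A/d₁ = 1.00 × 8.85×10⁻¹² × 1.89×10⁻³ / 5.45×10⁻⁴ = 3.07×10⁻¹¹ F.
C₂ = κ₂ε₀A/d₂ = 2.07 × 8.85×10⁻¹² × 1.89×10⁻³ / 5.25×10⁻⁴ = 6.59×10⁻¹¹ F.
C = (1/C₁ + 1/C₂)⁻¹ = 2.09×10⁻¹¹ F.

C ≈ 20.9 pF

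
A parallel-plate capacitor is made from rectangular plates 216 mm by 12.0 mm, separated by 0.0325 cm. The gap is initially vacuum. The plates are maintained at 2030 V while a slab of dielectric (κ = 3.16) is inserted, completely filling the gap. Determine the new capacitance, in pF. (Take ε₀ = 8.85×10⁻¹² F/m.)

A = 216 × 12.0 mm² = 2.59×10⁻³ m².
Initially C₁ = ε₀A/d = 8.85×10⁻¹² × 2.59×10⁻³ / 3.25×10⁻⁴ = 7.06×10⁻¹¹ F.
C = κε₀A/d scales with κ, so C₂/C₁ = κ = 3.16.
C₂ = 3.16 × 7.06×10⁻¹¹ = 2.23×10⁻¹⁰ F.

C ≈ 223 pF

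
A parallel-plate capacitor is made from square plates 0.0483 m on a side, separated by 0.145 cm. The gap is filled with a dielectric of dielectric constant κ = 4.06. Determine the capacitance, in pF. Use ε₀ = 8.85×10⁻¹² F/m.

A = (0.0483 m)² = 2.33×10⁻³ m².
C = κε₀A/d = 4.06 × 8.85×10⁻¹² × 2.33×10⁻³ / 1.45×10⁻³ = 5.78×10⁻¹¹ F.

C ≈ 57.8 pF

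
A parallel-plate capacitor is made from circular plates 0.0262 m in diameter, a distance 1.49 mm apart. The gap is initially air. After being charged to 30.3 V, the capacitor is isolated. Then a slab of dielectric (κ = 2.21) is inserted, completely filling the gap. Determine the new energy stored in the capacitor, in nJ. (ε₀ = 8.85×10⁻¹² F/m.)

0.665 nJ

A = π(0.0262/2 m)² = 5.39×10⁻⁴ m².
Initially C₁ = ε₀A/d = 8.85×10⁻¹² × 5.39×10⁻⁴ / 1.49×10⁻³ = 3.20×10⁻¹² F.
U₁ = 1.47×10⁻⁹ J.
Isolated ⇒ Q is held fixed. C₂ = 2.21 C₁ and U = Q²/(2C), so U₂/U₁ = C₁/C₂ = 0.452.
U₂ = 0.452 × 1.47×10⁻⁹ = 6.65×10⁻¹⁰ J.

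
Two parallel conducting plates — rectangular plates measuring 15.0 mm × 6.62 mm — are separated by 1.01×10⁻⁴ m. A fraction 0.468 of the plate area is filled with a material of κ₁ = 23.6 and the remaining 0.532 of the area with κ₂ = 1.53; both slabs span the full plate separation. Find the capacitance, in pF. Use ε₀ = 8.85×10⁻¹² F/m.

103 pF

A = 15.0 × 6.62 mm² = 9.93×10⁻⁵ m².
Side-by-side slabs ⇒ two capacitors in parallel, each spanning the full gap.
C₁ = κ₁ε₀A₁/d = 23.6 × 8.85×10⁻¹² × 4.65×10⁻⁵ / 1.01×10⁻⁴ = 9.61×10⁻¹¹ F.
C₂ = κ₂ε₀A₂/d = 1.53 × 8.85×10⁻¹² × 5.28×10⁻⁵ / 1.01×10⁻⁴ = 7.08×10⁻¹² F.
C = C₁ + C₂ = 1.03×10⁻¹⁰ F.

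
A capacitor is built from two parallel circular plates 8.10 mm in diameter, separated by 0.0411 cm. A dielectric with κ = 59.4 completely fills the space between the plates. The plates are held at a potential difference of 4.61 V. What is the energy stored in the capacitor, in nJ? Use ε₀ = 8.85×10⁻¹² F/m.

U ≈ 0.700 nJ

A = π(8.10/2 mm)² = 5.15×10⁻⁵ m².
C = κε₀A/d = 59.4 × 8.85×10⁻¹² × 5.15×10⁻⁵ / 4.11×10⁻⁴ = 6.59×10⁻¹¹ F.
U = ½CV² = ½ × 6.59×10⁻¹¹ × (4.61)² = 7.00×10⁻¹⁰ J.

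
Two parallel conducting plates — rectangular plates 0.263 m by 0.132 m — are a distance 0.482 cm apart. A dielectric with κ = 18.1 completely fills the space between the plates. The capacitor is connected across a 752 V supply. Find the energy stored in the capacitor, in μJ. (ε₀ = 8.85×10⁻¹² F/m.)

326 μJ

A = 0.263 × 0.132 m² = 3.47×10⁻² m².
C = κε₀A/d = 18.1 × 8.85×10⁻¹² × 3.47×10⁻² / 4.82×10⁻³ = 1.15×10⁻⁹ F.
U = ½CV² = ½ × 1.15×10⁻⁹ × (752)² = 3.26×10⁻⁴ J.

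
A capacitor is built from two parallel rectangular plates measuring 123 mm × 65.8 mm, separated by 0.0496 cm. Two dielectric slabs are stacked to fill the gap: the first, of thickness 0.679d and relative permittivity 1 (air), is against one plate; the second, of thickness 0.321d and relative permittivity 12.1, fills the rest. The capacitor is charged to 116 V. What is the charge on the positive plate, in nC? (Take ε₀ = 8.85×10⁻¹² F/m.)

23.7 nC

A = 123 × 65.8 mm² = 8.09×10⁻³ m².
Stacked slabs ⇒ two capacitors in series, each with the full plate area.
C₁ = κ₁ε₀A/d₁ = 1.00 × 8.85×10⁻¹² × 8.09×10⁻³ / 3.37×10⁻⁴ = 2.13×10⁻¹⁰ F.
C₂ = κ₂ε₀A/d₂ = 12.1 × 8.85×10⁻¹² × 8.09×10⁻³ / 1.59×10⁻⁴ = 5.44×10⁻⁹ F.
C = (1/C₁ + 1/C₂)⁻¹ = 2.05×10⁻¹⁰ F.
Q = CV = 2.05×10⁻¹⁰ × 116 = 2.37×10⁻⁸ C.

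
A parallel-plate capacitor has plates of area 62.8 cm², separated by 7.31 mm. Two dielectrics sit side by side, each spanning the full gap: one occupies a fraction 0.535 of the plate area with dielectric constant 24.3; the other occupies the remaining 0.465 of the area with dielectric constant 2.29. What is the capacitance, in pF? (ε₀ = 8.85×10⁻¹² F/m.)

A = 62.8 cm² = 6.28×10⁻³ m².
Side-by-side slabs ⇒ two capacitors in parallel, each spanning the full gap.
C₁ = κ₁ε₀A₁/d = 24.3 × 8.85×10⁻¹² × 3.36×10⁻³ / 7.31×10⁻³ = 9.88×10⁻¹¹ F.
C₂ = κ₂ε₀A₂/d = 2.29 × 8.85×10⁻¹² × 2.92×10⁻³ / 7.31×10⁻³ = 8.10×10⁻¹² F.
C = C₁ + C₂ = 1.07×10⁻¹⁰ F.

107 pF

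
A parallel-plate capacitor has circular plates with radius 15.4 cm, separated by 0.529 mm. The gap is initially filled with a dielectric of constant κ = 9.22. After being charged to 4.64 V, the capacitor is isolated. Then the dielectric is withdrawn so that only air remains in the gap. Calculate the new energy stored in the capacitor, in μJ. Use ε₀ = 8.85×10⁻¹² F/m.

A = π(15.4 cm)² = 7.45×10⁻² m².
Initially C₁ = κε₀A/d = 9.22 × 8.85×10⁻¹² × 7.45×10⁻² / 5.29×10⁻⁴ = 1.15×10⁻⁸ F.
U₁ = 1.24×10⁻⁷ J.
Isolated ⇒ Q is held fixed. C₂ = 0.108 C₁ and U = Q²/(2C), so U₂/U₁ = C₁/C₂ = 9.22.
U₂ = 9.22 × 1.24×10⁻⁷ = 1.14×10⁻⁶ J.

1.14 μJ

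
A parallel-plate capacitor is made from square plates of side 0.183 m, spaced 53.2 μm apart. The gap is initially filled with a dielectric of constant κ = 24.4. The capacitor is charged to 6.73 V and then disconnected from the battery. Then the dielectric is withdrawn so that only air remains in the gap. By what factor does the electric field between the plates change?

E₂/E₁ ≈ 24.4

Isolated ⇒ Q is held fixed.
V₂ = Q/C₂ = V₁/0.0410; E = V/d, so E₂/E₁ = (V₂/V₁)(d₁/d₂) = 24.4.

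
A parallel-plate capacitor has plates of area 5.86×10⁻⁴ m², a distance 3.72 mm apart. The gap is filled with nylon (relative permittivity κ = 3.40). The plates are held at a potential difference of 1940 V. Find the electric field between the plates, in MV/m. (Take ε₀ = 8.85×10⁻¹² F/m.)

0.522 MV/m

E = V/d = 1940 / 3.72×10⁻³ = 5.22×10⁵ V/m.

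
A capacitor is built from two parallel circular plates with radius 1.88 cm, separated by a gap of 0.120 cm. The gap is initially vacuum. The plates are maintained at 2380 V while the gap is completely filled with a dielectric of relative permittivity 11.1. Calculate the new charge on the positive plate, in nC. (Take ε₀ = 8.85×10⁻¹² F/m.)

Q ≈ 216 nC

A = π(1.88 cm)² = 1.11×10⁻³ m².
Initially C₁ = ε₀A/d = 8.85×10⁻¹² × 1.11×10⁻³ / 1.20×10⁻³ = 8.19×10⁻¹² F.
Q₁ = 1.95×10⁻⁸ C.
Battery connected ⇒ V is held fixed. C₂ = 11.1 C₁ and Q = CV, so Q₂/Q₁ = C₂/C₁ = 11.1.
Q₂ = 11.1 × 1.95×10⁻⁸ = 2.16×10⁻⁷ C.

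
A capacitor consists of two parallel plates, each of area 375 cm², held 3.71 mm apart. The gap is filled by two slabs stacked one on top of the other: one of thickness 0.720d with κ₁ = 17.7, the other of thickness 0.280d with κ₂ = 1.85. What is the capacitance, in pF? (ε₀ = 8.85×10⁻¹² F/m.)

A = 375 cm² = 3.75×10⁻² m².
Stacked slabs ⇒ two capacitors in series, each with the full plate area.
C₁ = κ₁ε₀A/d₁ = 17.7 × 8.85×10⁻¹² × 3.75×10⁻² / 2.67×10⁻³ = 2.20×10⁻⁹ F.
C₂ = κ₂ε₀A/d₂ = 1.85 × 8.85×10⁻¹² × 3.75×10⁻² / 1.04×10⁻³ = 5.91×10⁻¹⁰ F.
C = (1/C₁ + 1/C₂)⁻¹ = 4.66×10⁻¹⁰ F.

466 pF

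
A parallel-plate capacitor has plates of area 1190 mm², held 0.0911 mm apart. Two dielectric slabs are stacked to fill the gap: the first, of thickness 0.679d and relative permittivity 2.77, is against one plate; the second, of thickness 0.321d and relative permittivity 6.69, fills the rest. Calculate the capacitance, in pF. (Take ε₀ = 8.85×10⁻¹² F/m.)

C ≈ 394 pF

A = 1190 mm² = 1.19×10⁻³ m².
Stacked slabs ⇒ two capacitors in series, each with the full plate area.
C₁ = κ₁ε₀A/d₁ = 2.77 × 8.85×10⁻¹² × 1.19×10⁻³ / 6.19×10⁻⁵ = 4.72×10⁻¹⁰ F.
C₂ = κ₂ε₀A/d₂ = 6.69 × 8.85×10⁻¹² × 1.19×10⁻³ / 2.92×10⁻⁵ = 2.41×10⁻⁹ F.
C = (1/C₁ + 1/C₂)⁻¹ = 3.94×10⁻¹⁰ F.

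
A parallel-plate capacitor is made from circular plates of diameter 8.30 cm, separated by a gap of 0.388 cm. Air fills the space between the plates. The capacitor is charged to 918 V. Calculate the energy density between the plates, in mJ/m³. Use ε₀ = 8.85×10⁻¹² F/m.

E = V/d = 918 / 3.88×10⁻³ = 2.37×10⁵ V/m.
u = ½ε₀E² = ½ × 8.85×10⁻¹² × (2.37×10⁵)² = 0.248 J/m³.

u ≈ 248 mJ/m³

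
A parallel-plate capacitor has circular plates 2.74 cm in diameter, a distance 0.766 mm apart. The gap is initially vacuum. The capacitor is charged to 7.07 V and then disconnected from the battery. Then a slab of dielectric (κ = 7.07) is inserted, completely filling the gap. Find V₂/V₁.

Isolated ⇒ Q is held fixed.
C₂ = 7.07 C₁ and V = Q/C, so V₂/V₁ = C₁/C₂ = 0.141.

V₂/V₁ ≈ 0.141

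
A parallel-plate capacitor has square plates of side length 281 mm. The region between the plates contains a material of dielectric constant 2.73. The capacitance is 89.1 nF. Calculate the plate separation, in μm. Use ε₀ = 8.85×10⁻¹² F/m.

A = (281 mm)² = 7.90×10⁻² m².
d = κε₀A/C = 2.73 × 8.85×10⁻¹² × 7.90×10⁻² / 8.91×10⁻⁸ = 2.14×10⁻⁵ m.

21.4 μm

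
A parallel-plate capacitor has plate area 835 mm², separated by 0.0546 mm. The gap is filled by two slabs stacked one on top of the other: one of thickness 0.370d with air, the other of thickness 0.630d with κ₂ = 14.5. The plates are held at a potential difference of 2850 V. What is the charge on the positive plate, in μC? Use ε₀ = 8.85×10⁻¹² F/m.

Q ≈ 0.933 μC

A = 835 mm² = 8.35×10⁻⁴ m².
Stacked slabs ⇒ two capacitors in series, each with the full plate area.
C₁ = κ₁ε₀A/d₁ = 1.00 × 8.85×10⁻¹² × 8.35×10⁻⁴ / 2.02×10⁻⁵ = 3.66×10⁻¹⁰ F.
C₂ = κ₂ε₀A/d₂ = 14.5 × 8.85×10⁻¹² × 8.35×10⁻⁴ / 3.44×10⁻⁵ = 3.12×10⁻⁹ F.
C = (1/C₁ + 1/C₂)⁻¹ = 3.27×10⁻¹⁰ F.
Q = CV = 3.27×10⁻¹⁰ × 2850 = 9.33×10⁻⁷ C.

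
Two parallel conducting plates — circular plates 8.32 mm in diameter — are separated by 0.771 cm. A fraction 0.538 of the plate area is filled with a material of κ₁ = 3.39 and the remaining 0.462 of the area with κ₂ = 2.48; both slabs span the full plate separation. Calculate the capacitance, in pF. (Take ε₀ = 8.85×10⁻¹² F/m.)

0.185 pF

A = π(8.32/2 mm)² = 5.44×10⁻⁵ m².
Side-by-side slabs ⇒ two capacitors in parallel, each spanning the full gap.
C₁ = κ₁ε₀A₁/d = 3.39 × 8.85×10⁻¹² × 2.92×10⁻⁵ / 7.71×10⁻³ = 1.14×10⁻¹³ F.
C₂ = κ₂ε₀A₂/d = 2.48 × 8.85×10⁻¹² × 2.51×10⁻⁵ / 7.71×10⁻³ = 7.15×10⁻¹⁴ F.
C = C₁ + C₂ = 1.85×10⁻¹³ F.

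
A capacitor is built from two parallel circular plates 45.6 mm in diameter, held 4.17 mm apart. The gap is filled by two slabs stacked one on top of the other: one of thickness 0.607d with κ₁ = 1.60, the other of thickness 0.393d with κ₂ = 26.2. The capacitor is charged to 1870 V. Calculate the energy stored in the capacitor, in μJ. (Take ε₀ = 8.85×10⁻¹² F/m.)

A = π(45.6/2 mm)² = 1.63×10⁻³ m².
Stacked slabs ⇒ two capacitors in series, each with the full plate area.
C₁ = κ₁ε₀A/d₁ = 1.60 × 8.85×10⁻¹² × 1.63×10⁻³ / 2.53×10⁻³ = 9.14×10⁻¹² F.
C₂ = κ₂ε₀A/d₂ = 26.2 × 8.85×10⁻¹² × 1.63×10⁻³ / 1.64×10⁻³ = 2.31×10⁻¹⁰ F.
C = (1/C₁ + 1/C₂)⁻¹ = 8.79×10⁻¹² F.
U = ½CV² = ½ × 8.79×10⁻¹² × (1870)² = 1.54×10⁻⁵ J.

U ≈ 15.4 μJ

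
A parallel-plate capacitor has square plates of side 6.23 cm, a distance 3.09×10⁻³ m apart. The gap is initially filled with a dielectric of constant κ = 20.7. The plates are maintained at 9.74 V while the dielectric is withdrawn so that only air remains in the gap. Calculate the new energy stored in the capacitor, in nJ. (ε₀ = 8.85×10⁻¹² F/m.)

A = (6.23 cm)² = 3.88×10⁻³ m².
Initially C₁ = κε₀A/d = 20.7 × 8.85×10⁻¹² × 3.88×10⁻³ / 3.09×10⁻³ = 2.30×10⁻¹⁰ F.
U₁ = 1.09×10⁻⁸ J.
Battery connected ⇒ V is held fixed. C₂ = 0.0483 C₁ and U = ½CV², so U₂/U₁ = C₂/C₁ = 0.0483.
U₂ = 0.0483 × 1.09×10⁻⁸ = 5.27×10⁻¹⁰ J.

0.527 nJ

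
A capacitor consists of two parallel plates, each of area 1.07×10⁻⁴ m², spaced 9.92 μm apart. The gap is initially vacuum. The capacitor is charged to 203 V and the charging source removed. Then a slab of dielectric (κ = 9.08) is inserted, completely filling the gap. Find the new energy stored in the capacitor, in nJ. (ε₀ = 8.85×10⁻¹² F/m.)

Initially C₁ = ε₀A/d = 8.85×10⁻¹² × 1.07×10⁻⁴ / 9.92×10⁻⁶ = 9.55×10⁻¹¹ F.
U₁ = 1.97×10⁻⁶ J.
Isolated ⇒ Q is held fixed. C₂ = 9.08 C₁ and U = Q²/(2C), so U₂/U₁ = C₁/C₂ = 0.110.
U₂ = 0.110 × 1.97×10⁻⁶ = 2.17×10⁻⁷ J.

U ≈ 217 nJ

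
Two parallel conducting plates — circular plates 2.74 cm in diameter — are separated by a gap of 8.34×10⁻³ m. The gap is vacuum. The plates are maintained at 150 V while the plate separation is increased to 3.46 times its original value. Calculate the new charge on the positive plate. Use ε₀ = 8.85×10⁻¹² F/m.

A = π(2.74/2 cm)² = 5.90×10⁻⁴ m².
Initially C₁ = ε₀A/d = 8.85×10⁻¹² × 5.90×10⁻⁴ / 8.34×10⁻³ = 6.26×10⁻¹³ F.
Q₁ = 9.39×10⁻¹¹ C.
Battery connected ⇒ V is held fixed. C₂ = 0.289 C₁ and Q = CV, so Q₂/Q₁ = C₂/C₁ = 0.289.
Q₂ = 0.289 × 9.39×10⁻¹¹ = 2.71×10⁻¹¹ C.

Q ≈ 27.1 pC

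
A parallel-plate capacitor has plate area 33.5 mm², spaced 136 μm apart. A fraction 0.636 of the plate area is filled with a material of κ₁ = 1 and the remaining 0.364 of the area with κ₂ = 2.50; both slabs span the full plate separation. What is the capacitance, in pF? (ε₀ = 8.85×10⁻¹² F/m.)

A = 33.5 mm² = 3.35×10⁻⁵ m².
Side-by-side slabs ⇒ two capacitors in parallel, each spanning the full gap.
C₁ = κ₁ε₀A₁/d = 1.00 × 8.85×10⁻¹² × 2.13×10⁻⁵ / 1.36×10⁻⁴ = 1.39×10⁻¹² F.
C₂ = κ₂ε₀A₂/d = 2.50 × 8.85×10⁻¹² × 1.22×10⁻⁵ / 1.36×10⁻⁴ = 1.98×10⁻¹² F.
C = C₁ + C₂ = 3.37×10⁻¹² F.

C ≈ 3.37 pF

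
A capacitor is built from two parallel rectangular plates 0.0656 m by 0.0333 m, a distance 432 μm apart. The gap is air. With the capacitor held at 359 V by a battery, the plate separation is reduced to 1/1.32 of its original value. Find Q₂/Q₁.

Battery connected ⇒ V is held fixed.
C₂ = 1.32 C₁ and Q = CV, so Q₂/Q₁ = C₂/C₁ = 1.32.

Q₂/Q₁ ≈ 1.32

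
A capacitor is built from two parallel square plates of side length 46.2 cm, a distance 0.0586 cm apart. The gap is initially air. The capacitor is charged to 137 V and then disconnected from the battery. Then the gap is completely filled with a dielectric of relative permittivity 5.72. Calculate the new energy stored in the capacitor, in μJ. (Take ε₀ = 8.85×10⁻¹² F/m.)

A = (46.2 cm)² = 0.213 m².
Initially C₁ = ε₀A/d = 8.85×10⁻¹² × 0.213 / 5.86×10⁻⁴ = 3.22×10⁻⁹ F.
U₁ = 3.03×10⁻⁵ J.
Isolated ⇒ Q is held fixed. C₂ = 5.72 C₁ and U = Q²/(2C), so U₂/U₁ = C₁/C₂ = 0.175.
U₂ = 0.175 × 3.03×10⁻⁵ = 5.29×10⁻⁶ J.

5.29 μJ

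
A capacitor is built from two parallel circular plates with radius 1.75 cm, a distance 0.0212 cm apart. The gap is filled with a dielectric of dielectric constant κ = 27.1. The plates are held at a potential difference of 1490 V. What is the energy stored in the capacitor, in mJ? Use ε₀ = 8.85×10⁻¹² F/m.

U ≈ 1.21 mJ

A = π(1.75 cm)² = 9.62×10⁻⁴ m².
C = κε₀A/d = 27.1 × 8.85×10⁻¹² × 9.62×10⁻⁴ / 2.12×10⁻⁴ = 1.09×10⁻⁹ F.
U = ½CV² = ½ × 1.09×10⁻⁹ × (1490)² = 1.21×10⁻³ J.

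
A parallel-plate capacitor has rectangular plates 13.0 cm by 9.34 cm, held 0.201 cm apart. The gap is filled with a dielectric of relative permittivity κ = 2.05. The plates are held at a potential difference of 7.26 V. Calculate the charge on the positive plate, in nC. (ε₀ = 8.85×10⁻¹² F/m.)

A = 13.0 × 9.34 cm² = 1.21×10⁻² m².
C = κε₀A/d = 2.05 × 8.85×10⁻¹² × 1.21×10⁻² / 2.01×10⁻³ = 1.10×10⁻¹⁰ F.
Q = CV = 1.10×10⁻¹⁰ × 7.26 = 7.96×10⁻¹⁰ C.

0.796 nC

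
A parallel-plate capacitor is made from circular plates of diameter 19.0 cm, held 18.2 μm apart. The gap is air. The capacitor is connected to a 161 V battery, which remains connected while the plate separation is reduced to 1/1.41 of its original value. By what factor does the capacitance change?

1.41

C = ε₀A/d scales as 1/d, so C₂/C₁ = d₁/d₂ = 1.41.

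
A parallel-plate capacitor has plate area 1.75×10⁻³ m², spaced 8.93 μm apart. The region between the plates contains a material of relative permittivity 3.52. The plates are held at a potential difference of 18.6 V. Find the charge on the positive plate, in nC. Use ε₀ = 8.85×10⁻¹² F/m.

C = κε₀A/d = 3.52 × 8.85×10⁻¹² × 1.75×10⁻³ / 8.93×10⁻⁶ = 6.10×10⁻⁹ F.
Q = CV = 6.10×10⁻⁹ × 18.6 = 1.14×10⁻⁷ C.

114 nC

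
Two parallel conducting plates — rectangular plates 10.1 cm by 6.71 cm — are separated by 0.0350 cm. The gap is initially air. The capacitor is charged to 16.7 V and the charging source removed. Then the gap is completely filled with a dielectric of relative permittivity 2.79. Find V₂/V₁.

0.358

Isolated ⇒ Q is held fixed.
C₂ = 2.79 C₁ and V = Q/C, so V₂/V₁ = C₁/C₂ = 0.358.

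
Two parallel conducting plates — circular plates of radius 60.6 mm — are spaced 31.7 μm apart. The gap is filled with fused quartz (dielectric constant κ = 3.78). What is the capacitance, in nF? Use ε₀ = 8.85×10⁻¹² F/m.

C ≈ 12.2 nF

A = π(60.6 mm)² = 1.15×10⁻² m².
C = κε₀A/d = 3.78 × 8.85×10⁻¹² × 1.15×10⁻² / 3.17×10⁻⁵ = 1.22×10⁻⁸ F.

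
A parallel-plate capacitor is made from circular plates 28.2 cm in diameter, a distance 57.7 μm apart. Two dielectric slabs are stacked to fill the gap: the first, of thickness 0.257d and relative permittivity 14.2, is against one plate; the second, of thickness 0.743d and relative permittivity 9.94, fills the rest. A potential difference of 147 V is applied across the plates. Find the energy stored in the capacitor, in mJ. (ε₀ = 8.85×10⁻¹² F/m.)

U ≈ 1.11 mJ

A = π(28.2/2 cm)² = 6.25×10⁻² m².
Stacked slabs ⇒ two capacitors in series, each with the full plate area.
C₁ = κ₁ε₀A/d₁ = 14.2 × 8.85×10⁻¹² × 6.25×10⁻² / 1.48×10⁻⁵ = 5.29×10⁻⁷ F.
C₂ = κ₂ε₀A/d₂ = 9.94 × 8.85×10⁻¹² × 6.25×10⁻² / 4.29×10⁻⁵ = 1.28×10⁻⁷ F.
C = (1/C₁ + 1/C₂)⁻¹ = 1.03×10⁻⁷ F.
U = ½CV² = ½ × 1.03×10⁻⁷ × (147)² = 1.11×10⁻³ J.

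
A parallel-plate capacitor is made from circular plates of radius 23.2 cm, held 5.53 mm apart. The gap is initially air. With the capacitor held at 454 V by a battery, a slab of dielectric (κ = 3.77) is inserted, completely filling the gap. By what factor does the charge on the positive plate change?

Battery connected ⇒ V is held fixed.
C₂ = 3.77 C₁ and Q = CV, so Q₂/Q₁ = C₂/C₁ = 3.77.

Q₂/Q₁ ≈ 3.77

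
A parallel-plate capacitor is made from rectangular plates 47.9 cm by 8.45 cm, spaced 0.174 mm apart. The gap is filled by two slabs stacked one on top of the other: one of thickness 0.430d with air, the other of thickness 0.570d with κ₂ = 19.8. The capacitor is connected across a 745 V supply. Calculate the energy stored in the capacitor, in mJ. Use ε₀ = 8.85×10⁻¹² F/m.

1.25 mJ

A = 47.9 × 8.45 cm² = 4.05×10⁻² m².
Stacked slabs ⇒ two capacitors in series, each with the full plate area.
C₁ = κ₁ε₀A/d₁ = 1.00 × 8.85×10⁻¹² × 4.05×10⁻² / 7.48×10⁻⁵ = 4.79×10⁻⁹ F.
C₂ = κ₂ε₀A/d₂ = 19.8 × 8.85×10⁻¹² × 4.05×10⁻² / 9.92×10⁻⁵ = 7.15×10⁻⁸ F.
C = (1/C₁ + 1/C₂)⁻¹ = 4.49×10⁻⁹ F.
U = ½CV² = ½ × 4.49×10⁻⁹ × (745)² = 1.25×10⁻³ J.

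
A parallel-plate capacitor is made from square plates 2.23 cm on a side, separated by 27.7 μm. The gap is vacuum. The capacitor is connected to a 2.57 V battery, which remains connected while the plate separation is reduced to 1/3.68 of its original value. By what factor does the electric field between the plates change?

Battery connected ⇒ V is held fixed.
E = V/d, so E₂/E₁ = d₁/d₂ = 3.68.

3.68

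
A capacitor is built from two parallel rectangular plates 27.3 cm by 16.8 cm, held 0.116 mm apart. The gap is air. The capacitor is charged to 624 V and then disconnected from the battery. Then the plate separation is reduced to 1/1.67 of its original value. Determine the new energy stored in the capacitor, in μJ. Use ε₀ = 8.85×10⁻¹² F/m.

A = 27.3 × 16.8 cm² = 4.59×10⁻² m².
Initially C₁ = ε₀A/d = 8.85×10⁻¹² × 4.59×10⁻² / 1.16×10⁻⁴ = 3.50×10⁻⁹ F.
U₁ = 6.81×10⁻⁴ J.
Isolated ⇒ Q is held fixed. C₂ = 1.67 C₁ and U = Q²/(2C), so U₂/U₁ = C₁/C₂ = 0.599.
U₂ = 0.599 × 6.81×10⁻⁴ = 4.08×10⁻⁴ J.

U ≈ 408 μJ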